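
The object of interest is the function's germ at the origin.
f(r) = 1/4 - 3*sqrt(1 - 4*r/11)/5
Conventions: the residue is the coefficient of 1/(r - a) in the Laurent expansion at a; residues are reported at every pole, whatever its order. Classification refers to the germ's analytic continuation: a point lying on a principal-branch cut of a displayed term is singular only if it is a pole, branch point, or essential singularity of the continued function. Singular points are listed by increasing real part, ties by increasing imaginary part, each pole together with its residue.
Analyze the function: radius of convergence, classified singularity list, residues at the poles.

Radius of convergence at 0: 11/4.
At 11/4: an algebraic (square-root) branch point.

Branch term (-3/5)*sqrt(1 - r/(11/4)): its argument vanishes at r = 11/4, a square-root branch point, modulus 11/4.
The radius of convergence is the smallest modulus among the singular points: 11/4.


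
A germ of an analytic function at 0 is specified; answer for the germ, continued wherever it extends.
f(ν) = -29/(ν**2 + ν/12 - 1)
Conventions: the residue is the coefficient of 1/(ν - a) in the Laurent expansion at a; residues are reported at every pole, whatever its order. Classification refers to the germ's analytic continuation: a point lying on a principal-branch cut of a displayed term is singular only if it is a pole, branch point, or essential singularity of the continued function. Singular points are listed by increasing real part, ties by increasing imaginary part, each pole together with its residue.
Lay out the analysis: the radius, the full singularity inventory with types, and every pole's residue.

Denominator factor (ν**2 + ν/12 - 1): discriminant 577/144, real irrational roots -1/24 + (1/24)*sqrt(577) and -1/24 - (1/24)*sqrt(577); poles of order 1, moduli -1/24 + (1/24)*sqrt(577) and 1/24 + (1/24)*sqrt(577).
The radius of convergence is the smallest modulus among the singular points: -1/24 + (1/24)*sqrt(577).
The factor ν**2 + ν/12 - 1 splits as (ν - a)(ν - a') with a = -1/24 - (1/24)*sqrt(577), a' = -1/24 + (1/24)*sqrt(577). At the order-1 pole a set g(ν) = (ν - a)*f(ν) = [-29] / (ν - a').
Simple pole: residue = g(a) at a = -1/24 - (1/24)*sqrt(577), which is (348/577)*sqrt(577).
The factor ν**2 + ν/12 - 1 splits as (ν - a)(ν - a') with a = -1/24 + (1/24)*sqrt(577), a' = -1/24 - (1/24)*sqrt(577). At the order-1 pole a set g(ν) = (ν - a)*f(ν) = [-29] / (ν - a').
Simple pole: residue = g(a) at a = -1/24 + (1/24)*sqrt(577), which is -(348/577)*sqrt(577).
List the singular points by increasing real part (a conjugate pair: the negative imaginary part first).

Radius of convergence at 0: -1/24 + (1/24)*sqrt(577).
At -1/24 - (1/24)*sqrt(577): a pole of order 1; residue (348/577)*sqrt(577).
At -1/24 + (1/24)*sqrt(577): a pole of order 1; residue -(348/577)*sqrt(577).


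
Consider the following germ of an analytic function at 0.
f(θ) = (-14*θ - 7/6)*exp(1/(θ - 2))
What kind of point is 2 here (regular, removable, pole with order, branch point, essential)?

The exponent 1/(θ - (2)) has a pole at 2, so exp(1/(θ - (2))) takes every nonzero value near it: an essential singularity (not a pole of any order).

The point is an essential singularity.


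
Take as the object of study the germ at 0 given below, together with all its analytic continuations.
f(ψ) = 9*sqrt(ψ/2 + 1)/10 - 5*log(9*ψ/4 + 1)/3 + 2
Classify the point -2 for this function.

The point is an algebraic (square-root) branch point.

The term (9/10)*sqrt(1 - ψ/(-2)) has argument 1 - -2/(-2) = 0 at -2: a square-root (algebraic, two-sheeted) branch point; the remaining terms are analytic or single-valued there.


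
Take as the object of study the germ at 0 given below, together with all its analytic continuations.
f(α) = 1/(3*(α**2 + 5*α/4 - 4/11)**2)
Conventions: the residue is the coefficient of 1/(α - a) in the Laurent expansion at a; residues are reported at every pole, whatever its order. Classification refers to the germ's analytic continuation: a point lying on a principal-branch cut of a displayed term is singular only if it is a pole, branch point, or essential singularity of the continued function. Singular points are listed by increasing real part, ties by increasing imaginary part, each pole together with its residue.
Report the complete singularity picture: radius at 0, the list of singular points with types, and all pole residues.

Denominator factor (α**2 + 5*α/4 - 4/11)^2: discriminant 531/176, real irrational roots -5/8 + (3/88)*sqrt(649) and -5/8 - (3/88)*sqrt(649); poles of order 2, moduli -5/8 + (3/88)*sqrt(649) and 5/8 + (3/88)*sqrt(649).
The radius of convergence is the smallest modulus among the singular points: -5/8 + (3/88)*sqrt(649).
The factor α**2 + 5*α/4 - 4/11 splits as (α - a)(α - a') with a = -5/8 - (3/88)*sqrt(649), a' = -5/8 + (3/88)*sqrt(649). At the order-2 pole a set g(α) = (α - a)^2*f(α) = [1/3] / (α - a')^2.
Order-2 pole: residue = g'(a); g'(-5/8 - (3/88)*sqrt(649)) = (1408/281961)*sqrt(649), so the residue is (1408/281961)*sqrt(649).
The factor α**2 + 5*α/4 - 4/11 splits as (α - a)(α - a') with a = -5/8 + (3/88)*sqrt(649), a' = -5/8 - (3/88)*sqrt(649). At the order-2 pole a set g(α) = (α - a)^2*f(α) = [1/3] / (α - a')^2.
Order-2 pole: residue = g'(a); g'(-5/8 + (3/88)*sqrt(649)) = -(1408/281961)*sqrt(649), so the residue is -(1408/281961)*sqrt(649).
List the singular points by increasing real part (a conjugate pair: the negative imaginary part first).

Radius of convergence at 0: -5/8 + (3/88)*sqrt(649).
At -5/8 - (3/88)*sqrt(649): a pole of order 2; residue (1408/281961)*sqrt(649).
At -5/8 + (3/88)*sqrt(649): a pole of order 2; residue -(1408/281961)*sqrt(649).


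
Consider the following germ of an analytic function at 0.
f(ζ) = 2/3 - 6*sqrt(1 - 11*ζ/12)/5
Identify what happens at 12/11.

The term (-6/5)*sqrt(1 - ζ/(12/11)) has argument 1 - 12/11/(12/11) = 0 at 12/11: a square-root (algebraic, two-sheeted) branch point; the remaining terms are analytic or single-valued there.

The point is an algebraic (square-root) branch point.


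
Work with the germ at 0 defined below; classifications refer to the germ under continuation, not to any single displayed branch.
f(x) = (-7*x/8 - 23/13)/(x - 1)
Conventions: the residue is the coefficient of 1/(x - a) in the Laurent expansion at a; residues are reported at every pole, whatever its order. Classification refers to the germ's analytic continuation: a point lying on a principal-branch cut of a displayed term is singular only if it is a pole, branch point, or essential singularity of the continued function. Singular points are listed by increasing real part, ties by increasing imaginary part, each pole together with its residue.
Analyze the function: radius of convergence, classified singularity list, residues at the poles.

Radius of convergence at 0: 1.
At 1: a pole of order 1; residue -275/104.

Denominator factor (x - 1): pole of order 1 at 1, modulus 1.
The radius of convergence is the smallest modulus among the singular points: 1.
At the order-1 pole 1 set g(x) = (x - (1))*f(x) = -7*x/8 - 23/13.
Simple pole: residue = g(a) at a = 1, which is -275/104.


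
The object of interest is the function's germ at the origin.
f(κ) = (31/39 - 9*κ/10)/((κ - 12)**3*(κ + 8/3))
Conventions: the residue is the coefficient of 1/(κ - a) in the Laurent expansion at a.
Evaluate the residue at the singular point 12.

At the order-3 pole 12 set g(κ) = (κ - (12))^3*f(κ) = (31/39 - 9*κ/10)/(κ + 8/3).
Order-3 pole: residue = g''(a)/2; g''(12) = 5607/2768480, so the residue is 5607/5536960.

The residue is 5607/5536960.


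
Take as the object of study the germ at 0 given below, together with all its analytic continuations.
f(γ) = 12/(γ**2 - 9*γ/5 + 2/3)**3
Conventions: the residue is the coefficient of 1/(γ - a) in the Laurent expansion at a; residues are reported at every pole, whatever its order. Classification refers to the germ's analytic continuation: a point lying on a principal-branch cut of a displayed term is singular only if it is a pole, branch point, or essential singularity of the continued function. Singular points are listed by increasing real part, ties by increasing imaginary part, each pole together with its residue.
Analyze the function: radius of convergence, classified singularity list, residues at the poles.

Radius of convergence at 0: 9/10 - (1/30)*sqrt(129).
At 9/10 - (1/30)*sqrt(129): a pole of order 3; residue -(2025000/79507)*sqrt(129).
At 9/10 + (1/30)*sqrt(129): a pole of order 3; residue (2025000/79507)*sqrt(129).

Denominator factor (γ**2 - 9*γ/5 + 2/3)^3: discriminant 43/75, real irrational roots 9/10 + (1/30)*sqrt(129) and 9/10 - (1/30)*sqrt(129); poles of order 3, moduli 9/10 + (1/30)*sqrt(129) and 9/10 - (1/30)*sqrt(129).
The radius of convergence is the smallest modulus among the singular points: 9/10 - (1/30)*sqrt(129).
The factor γ**2 - 9*γ/5 + 2/3 splits as (γ - a)(γ - a') with a = 9/10 - (1/30)*sqrt(129), a' = 9/10 + (1/30)*sqrt(129). At the order-3 pole a set g(γ) = (γ - a)^3*f(γ) = [12] / (γ - a')^3.
Order-3 pole: residue = g''(a)/2; g''(9/10 - (1/30)*sqrt(129)) = -(4050000/79507)*sqrt(129), so the residue is -(2025000/79507)*sqrt(129).
The factor γ**2 - 9*γ/5 + 2/3 splits as (γ - a)(γ - a') with a = 9/10 + (1/30)*sqrt(129), a' = 9/10 - (1/30)*sqrt(129). At the order-3 pole a set g(γ) = (γ - a)^3*f(γ) = [12] / (γ - a')^3.
Order-3 pole: residue = g''(a)/2; g''(9/10 + (1/30)*sqrt(129)) = (4050000/79507)*sqrt(129), so the residue is (2025000/79507)*sqrt(129).
List the singular points by increasing real part (a conjugate pair: the negative imaginary part first).


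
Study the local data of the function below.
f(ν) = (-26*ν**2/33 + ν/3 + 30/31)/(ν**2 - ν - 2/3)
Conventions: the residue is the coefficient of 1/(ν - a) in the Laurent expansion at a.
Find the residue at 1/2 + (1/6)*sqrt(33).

The factor ν**2 - ν - 2/3 splits as (ν - a)(ν - a') with a = 1/2 + (1/6)*sqrt(33), a' = 1/2 - (1/6)*sqrt(33). At the order-1 pole a set g(ν) = (ν - a)*f(ν) = [-26*ν**2/33 + ν/3 + 30/31] / (ν - a').
Simple pole: residue = g(a) at a = 1/2 + (1/6)*sqrt(33), which is -5/22 + (1321/67518)*sqrt(33).

The residue is -5/22 + (1321/67518)*sqrt(33).


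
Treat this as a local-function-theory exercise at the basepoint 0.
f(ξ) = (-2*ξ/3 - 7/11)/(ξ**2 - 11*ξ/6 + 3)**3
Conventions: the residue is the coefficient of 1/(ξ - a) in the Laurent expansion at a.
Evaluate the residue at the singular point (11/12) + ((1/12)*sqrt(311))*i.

The residue is ((640224/330882541)*sqrt(311))*i.

The factor ξ**2 - 11*ξ/6 + 3 splits as (ξ - a)(ξ - a') with a = (11/12) + ((1/12)*sqrt(311))*i, a' = (11/12) - ((1/12)*sqrt(311))*i. At the order-3 pole a set g(ξ) = (ξ - a)^3*f(ξ) = [-2*ξ/3 - 7/11] / (ξ - a')^3.
Order-3 pole: residue = g''(a)/2; g''((11/12) + ((1/12)*sqrt(311))*i) = ((1280448/330882541)*sqrt(311))*i, so the residue is ((640224/330882541)*sqrt(311))*i.


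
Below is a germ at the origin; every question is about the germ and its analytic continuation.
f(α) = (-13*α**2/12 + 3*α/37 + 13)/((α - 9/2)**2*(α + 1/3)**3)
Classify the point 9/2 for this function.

The denominator factor α - 9/2 vanishes at 9/2 and appears to the power 2; the numerator there equals -5075/592, nonzero, and no other factor vanishes.
Hence a pole whose order is the multiplicity, 2.

The point is a pole of order 2.


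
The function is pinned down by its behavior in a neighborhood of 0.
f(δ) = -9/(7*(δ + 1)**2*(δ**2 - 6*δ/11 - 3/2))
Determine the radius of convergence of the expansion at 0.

Denominator factor (δ + 1)^2: pole of order 2 at -1, modulus 1.
Denominator factor (δ**2 - 6*δ/11 - 3/2): discriminant 762/121, real irrational roots 3/11 + (1/22)*sqrt(762) and 3/11 - (1/22)*sqrt(762); poles of order 1, moduli 3/11 + (1/22)*sqrt(762) and -3/11 + (1/22)*sqrt(762).
The radius of convergence is the smallest modulus among the singular points: -3/11 + (1/22)*sqrt(762).

The radius of convergence is -3/11 + (1/22)*sqrt(762).


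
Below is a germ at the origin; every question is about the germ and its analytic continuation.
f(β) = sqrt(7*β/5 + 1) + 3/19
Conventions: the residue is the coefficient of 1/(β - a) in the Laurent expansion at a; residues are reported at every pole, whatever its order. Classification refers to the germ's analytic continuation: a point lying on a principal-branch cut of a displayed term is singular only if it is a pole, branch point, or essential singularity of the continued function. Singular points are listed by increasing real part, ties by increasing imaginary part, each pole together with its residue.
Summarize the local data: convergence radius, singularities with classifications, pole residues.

Branch term (1)*sqrt(1 - β/(-5/7)): its argument vanishes at β = -5/7, a square-root branch point, modulus 5/7.
The radius of convergence is the smallest modulus among the singular points: 5/7.

Radius of convergence at 0: 5/7.
At -5/7: an algebraic (square-root) branch point.


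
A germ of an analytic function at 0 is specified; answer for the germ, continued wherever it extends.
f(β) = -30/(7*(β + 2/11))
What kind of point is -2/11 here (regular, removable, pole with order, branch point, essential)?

The denominator factor β + 2/11 vanishes at -2/11 and appears to the power 1; the numerator there equals -30/7, nonzero, and no other factor vanishes.
Hence a pole whose order is the multiplicity, 1.

The point is a pole of order 1.


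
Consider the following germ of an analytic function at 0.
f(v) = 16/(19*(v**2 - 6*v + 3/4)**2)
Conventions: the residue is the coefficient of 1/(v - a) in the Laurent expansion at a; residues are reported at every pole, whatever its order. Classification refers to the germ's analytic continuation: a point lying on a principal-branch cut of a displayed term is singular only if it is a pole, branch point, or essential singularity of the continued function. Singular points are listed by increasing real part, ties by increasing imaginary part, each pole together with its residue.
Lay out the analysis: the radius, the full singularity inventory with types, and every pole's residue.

Denominator factor (v**2 - 6*v + 3/4)^2: discriminant 33, real irrational roots 3 + (1/2)*sqrt(33) and 3 - (1/2)*sqrt(33); poles of order 2, moduli 3 + (1/2)*sqrt(33) and 3 - (1/2)*sqrt(33).
The radius of convergence is the smallest modulus among the singular points: 3 - (1/2)*sqrt(33).
The factor v**2 - 6*v + 3/4 splits as (v - a)(v - a') with a = 3 - (1/2)*sqrt(33), a' = 3 + (1/2)*sqrt(33). At the order-2 pole a set g(v) = (v - a)^2*f(v) = [16/19] / (v - a')^2.
Order-2 pole: residue = g'(a); g'(3 - (1/2)*sqrt(33)) = (32/20691)*sqrt(33), so the residue is (32/20691)*sqrt(33).
The factor v**2 - 6*v + 3/4 splits as (v - a)(v - a') with a = 3 + (1/2)*sqrt(33), a' = 3 - (1/2)*sqrt(33). At the order-2 pole a set g(v) = (v - a)^2*f(v) = [16/19] / (v - a')^2.
Order-2 pole: residue = g'(a); g'(3 + (1/2)*sqrt(33)) = -(32/20691)*sqrt(33), so the residue is -(32/20691)*sqrt(33).
List the singular points by increasing real part (a conjugate pair: the negative imaginary part first).

Radius of convergence at 0: 3 - (1/2)*sqrt(33).
At 3 - (1/2)*sqrt(33): a pole of order 2; residue (32/20691)*sqrt(33).
At 3 + (1/2)*sqrt(33): a pole of order 2; residue -(32/20691)*sqrt(33).


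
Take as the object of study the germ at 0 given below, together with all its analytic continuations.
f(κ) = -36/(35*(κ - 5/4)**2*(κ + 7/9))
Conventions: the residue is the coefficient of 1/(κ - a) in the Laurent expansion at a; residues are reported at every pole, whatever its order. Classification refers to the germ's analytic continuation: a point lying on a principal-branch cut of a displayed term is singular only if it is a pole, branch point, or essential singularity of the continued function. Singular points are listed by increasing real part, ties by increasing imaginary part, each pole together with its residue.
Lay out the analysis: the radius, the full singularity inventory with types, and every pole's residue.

Radius of convergence at 0: 7/9.
At -7/9: a pole of order 1; residue -46656/186515.
At 5/4: a pole of order 2; residue 46656/186515.

Denominator factor (κ + 7/9): pole of order 1 at -7/9, modulus 7/9.
Denominator factor (κ - 5/4)^2: pole of order 2 at 5/4, modulus 5/4.
The radius of convergence is the smallest modulus among the singular points: 7/9.
At the order-1 pole -7/9 set g(κ) = (κ - (-7/9))*f(κ) = -36/(35*(κ - 5/4)**2).
Simple pole: residue = g(a) at a = -7/9, which is -46656/186515.
At the order-2 pole 5/4 set g(κ) = (κ - (5/4))^2*f(κ) = -36/(35*(κ + 7/9)).
Order-2 pole: residue = g'(a); g'(5/4) = 46656/186515, so the residue is 46656/186515.
List the singular points by increasing real part (a conjugate pair: the negative imaginary part first).


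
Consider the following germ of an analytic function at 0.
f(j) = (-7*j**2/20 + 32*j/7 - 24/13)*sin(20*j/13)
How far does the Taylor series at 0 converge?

The radius of convergence is infinite.

The factor sin(20*j/13) is entire and contributes no finite singular point.
The polynomial part has no poles.
No finite singular points: the Taylor series at 0 converges everywhere.


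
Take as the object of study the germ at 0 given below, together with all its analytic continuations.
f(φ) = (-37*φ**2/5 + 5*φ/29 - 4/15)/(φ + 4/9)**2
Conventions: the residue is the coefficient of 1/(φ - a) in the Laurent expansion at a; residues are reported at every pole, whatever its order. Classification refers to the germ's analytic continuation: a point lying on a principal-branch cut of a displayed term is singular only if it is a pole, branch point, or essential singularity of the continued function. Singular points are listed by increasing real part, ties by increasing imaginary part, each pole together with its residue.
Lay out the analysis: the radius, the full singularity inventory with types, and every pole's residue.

Radius of convergence at 0: 4/9.
At -4/9: a pole of order 2; residue 8809/1305.

Denominator factor (φ + 4/9)^2: pole of order 2 at -4/9, modulus 4/9.
The radius of convergence is the smallest modulus among the singular points: 4/9.
At the order-2 pole -4/9 set g(φ) = (φ - (-4/9))^2*f(φ) = -37*φ**2/5 + 5*φ/29 - 4/15.
Order-2 pole: residue = g'(a); g'(-4/9) = 8809/1305, so the residue is 8809/1305.


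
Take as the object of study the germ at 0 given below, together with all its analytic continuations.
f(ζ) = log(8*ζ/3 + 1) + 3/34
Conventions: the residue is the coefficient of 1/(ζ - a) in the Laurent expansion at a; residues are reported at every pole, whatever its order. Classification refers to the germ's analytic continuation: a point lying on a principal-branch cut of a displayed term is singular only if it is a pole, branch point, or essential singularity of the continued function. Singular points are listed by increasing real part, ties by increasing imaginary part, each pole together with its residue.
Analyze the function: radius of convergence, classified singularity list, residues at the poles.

Branch term (1)*log(1 - ζ/(-3/8)): its argument vanishes at ζ = -3/8, a logarithmic branch point, modulus 3/8.
The radius of convergence is the smallest modulus among the singular points: 3/8.

Radius of convergence at 0: 3/8.
At -3/8: a logarithmic branch point.


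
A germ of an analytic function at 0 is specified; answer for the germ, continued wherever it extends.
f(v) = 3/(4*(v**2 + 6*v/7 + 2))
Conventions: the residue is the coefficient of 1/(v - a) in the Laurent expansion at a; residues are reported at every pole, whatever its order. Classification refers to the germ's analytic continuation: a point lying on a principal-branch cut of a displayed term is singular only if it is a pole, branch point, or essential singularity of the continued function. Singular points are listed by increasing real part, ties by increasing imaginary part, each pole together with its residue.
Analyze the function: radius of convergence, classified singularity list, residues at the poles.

Radius of convergence at 0: sqrt(2).
At (-3/7) - ((1/7)*sqrt(89))*i: a pole of order 1; residue ((21/712)*sqrt(89))*i.
At (-3/7) + ((1/7)*sqrt(89))*i: a pole of order 1; residue -((21/712)*sqrt(89))*i.

Denominator factor (v**2 + 6*v/7 + 2): discriminant -356/49, complex-conjugate roots (-3/7) + ((1/7)*sqrt(89))*i and (-3/7) - ((1/7)*sqrt(89))*i; poles of order 1, moduli sqrt(2) and sqrt(2).
The radius of convergence is the smallest modulus among the singular points: sqrt(2).
The factor v**2 + 6*v/7 + 2 splits as (v - a)(v - a') with a = (-3/7) - ((1/7)*sqrt(89))*i, a' = (-3/7) + ((1/7)*sqrt(89))*i. At the order-1 pole a set g(v) = (v - a)*f(v) = [3/4] / (v - a').
Simple pole: residue = g(a) at a = (-3/7) - ((1/7)*sqrt(89))*i, which is ((21/712)*sqrt(89))*i.
The factor v**2 + 6*v/7 + 2 splits as (v - a)(v - a') with a = (-3/7) + ((1/7)*sqrt(89))*i, a' = (-3/7) - ((1/7)*sqrt(89))*i. At the order-1 pole a set g(v) = (v - a)*f(v) = [3/4] / (v - a').
Simple pole: residue = g(a) at a = (-3/7) + ((1/7)*sqrt(89))*i, which is -((21/712)*sqrt(89))*i.
List the singular points by increasing real part (a conjugate pair: the negative imaginary part first).


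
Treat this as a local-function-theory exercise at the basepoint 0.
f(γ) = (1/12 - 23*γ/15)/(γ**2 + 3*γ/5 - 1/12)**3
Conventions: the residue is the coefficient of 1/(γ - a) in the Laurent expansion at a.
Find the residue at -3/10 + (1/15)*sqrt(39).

The residue is (183375/140608)*sqrt(39).

The factor γ**2 + 3*γ/5 - 1/12 splits as (γ - a)(γ - a') with a = -3/10 + (1/15)*sqrt(39), a' = -3/10 - (1/15)*sqrt(39). At the order-3 pole a set g(γ) = (γ - a)^3*f(γ) = [1/12 - 23*γ/15] / (γ - a')^3.
Order-3 pole: residue = g''(a)/2; g''(-3/10 + (1/15)*sqrt(39)) = (183375/70304)*sqrt(39), so the residue is (183375/140608)*sqrt(39).


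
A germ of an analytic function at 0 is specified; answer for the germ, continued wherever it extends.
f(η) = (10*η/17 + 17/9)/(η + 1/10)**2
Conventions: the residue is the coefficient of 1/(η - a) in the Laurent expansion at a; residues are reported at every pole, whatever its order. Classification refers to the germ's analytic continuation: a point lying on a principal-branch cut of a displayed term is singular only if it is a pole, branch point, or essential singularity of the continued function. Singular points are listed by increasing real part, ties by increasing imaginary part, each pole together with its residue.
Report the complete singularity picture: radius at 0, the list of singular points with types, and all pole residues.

Denominator factor (η + 1/10)^2: pole of order 2 at -1/10, modulus 1/10.
The radius of convergence is the smallest modulus among the singular points: 1/10.
At the order-2 pole -1/10 set g(η) = (η - (-1/10))^2*f(η) = 10*η/17 + 17/9.
Order-2 pole: residue = g'(a); g'(-1/10) = 10/17, so the residue is 10/17.

Radius of convergence at 0: 1/10.
At -1/10: a pole of order 2; residue 10/17.


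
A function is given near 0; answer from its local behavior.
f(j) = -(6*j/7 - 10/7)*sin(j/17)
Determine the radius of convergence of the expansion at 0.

The factor -sin(j/17) is entire and contributes no finite singular point.
The polynomial part has no poles.
No finite singular points: the Taylor series at 0 converges everywhere.

The radius of convergence is infinite.


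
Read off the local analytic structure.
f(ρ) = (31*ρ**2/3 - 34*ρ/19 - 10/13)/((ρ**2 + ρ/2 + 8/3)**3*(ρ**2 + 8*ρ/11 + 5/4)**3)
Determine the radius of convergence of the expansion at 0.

The radius of convergence is (1/2)*sqrt(5).

Denominator factor (ρ**2 + 8*ρ/11 + 5/4)^3: discriminant -541/121, complex-conjugate roots (-4/11) + ((1/22)*sqrt(541))*i and (-4/11) - ((1/22)*sqrt(541))*i; poles of order 3, moduli (1/2)*sqrt(5) and (1/2)*sqrt(5).
Denominator factor (ρ**2 + ρ/2 + 8/3)^3: discriminant -125/12, complex-conjugate roots (-1/4) + ((5/12)*sqrt(15))*i and (-1/4) - ((5/12)*sqrt(15))*i; poles of order 3, moduli (2/3)*sqrt(6) and (2/3)*sqrt(6).
The radius of convergence is the smallest modulus among the singular points: (1/2)*sqrt(5).


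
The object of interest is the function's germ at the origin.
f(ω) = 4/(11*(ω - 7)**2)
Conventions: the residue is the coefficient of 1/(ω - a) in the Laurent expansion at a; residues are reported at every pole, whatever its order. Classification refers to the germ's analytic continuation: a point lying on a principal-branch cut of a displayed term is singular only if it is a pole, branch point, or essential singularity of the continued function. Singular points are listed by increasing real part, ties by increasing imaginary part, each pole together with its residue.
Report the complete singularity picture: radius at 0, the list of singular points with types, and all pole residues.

Denominator factor (ω - 7)^2: pole of order 2 at 7, modulus 7.
The radius of convergence is the smallest modulus among the singular points: 7.
At the order-2 pole 7 set g(ω) = (ω - (7))^2*f(ω) = 4/11.
Order-2 pole: residue = g'(a); g'(7) = 0, so the residue is 0.

Radius of convergence at 0: 7.
At 7: a pole of order 2; residue 0.


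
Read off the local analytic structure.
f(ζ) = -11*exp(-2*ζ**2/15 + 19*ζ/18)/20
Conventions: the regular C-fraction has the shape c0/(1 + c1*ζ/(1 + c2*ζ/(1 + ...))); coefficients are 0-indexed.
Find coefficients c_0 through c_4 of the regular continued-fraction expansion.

Taylor coefficients (expand at 0): a_0 = -11/20, a_1 = -209/360, a_2 = -15103/64800, a_3 = -106381/3499200, a_4 = 9467293/1259712000.
c0 = a_0 = -11/20. Peel one level at a time: if S = 1 + c*ζ/S' with S'(0) = 1, then c is the ζ-coefficient of S and S' = c*ζ/(S - 1).
S_1 = c0/f = 1 + (-19/18)*ζ + (2237/3240)*ζ^2 + ...; c1 = -19/18.
S_2 = c1*ζ/(S_1 - 1) = 1 + (2237/3420)*ζ + (3817897/35089200)*ζ^2 + ...; c2 = 2237/3420.
S_3 = c2*ζ/(S_2 - 1) = 1 + (-3817897/22951620)*ζ + (12409248293/291843136080)*ζ^2 + ...; c3 = -3817897/22951620.
S_4 = c3*ζ/(S_3 - 1) = 1 + (235775717567/922388643612)*ζ + ...; c4 = 235775717567/922388643612.

The regular C-fraction coefficients are [-11/20, -19/18, 2237/3420, -3817897/22951620, 235775717567/922388643612].


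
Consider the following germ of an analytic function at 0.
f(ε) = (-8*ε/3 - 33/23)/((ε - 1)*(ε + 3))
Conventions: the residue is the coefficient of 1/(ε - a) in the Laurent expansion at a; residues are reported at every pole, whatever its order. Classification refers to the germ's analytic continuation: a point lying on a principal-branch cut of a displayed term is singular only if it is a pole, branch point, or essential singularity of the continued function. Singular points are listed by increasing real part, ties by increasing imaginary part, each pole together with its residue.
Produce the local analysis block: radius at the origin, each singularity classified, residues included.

Denominator factor (ε - 1): pole of order 1 at 1, modulus 1.
Denominator factor (ε + 3): pole of order 1 at -3, modulus 3.
The radius of convergence is the smallest modulus among the singular points: 1.
At the order-1 pole -3 set g(ε) = (ε - (-3))*f(ε) = (-8*ε/3 - 33/23)/(ε - 1).
Simple pole: residue = g(a) at a = -3, which is -151/92.
At the order-1 pole 1 set g(ε) = (ε - (1))*f(ε) = (-8*ε/3 - 33/23)/(ε + 3).
Simple pole: residue = g(a) at a = 1, which is -283/276.
List the singular points by increasing real part (a conjugate pair: the negative imaginary part first).

Radius of convergence at 0: 1.
At -3: a pole of order 1; residue -151/92.
At 1: a pole of order 1; residue -283/276.


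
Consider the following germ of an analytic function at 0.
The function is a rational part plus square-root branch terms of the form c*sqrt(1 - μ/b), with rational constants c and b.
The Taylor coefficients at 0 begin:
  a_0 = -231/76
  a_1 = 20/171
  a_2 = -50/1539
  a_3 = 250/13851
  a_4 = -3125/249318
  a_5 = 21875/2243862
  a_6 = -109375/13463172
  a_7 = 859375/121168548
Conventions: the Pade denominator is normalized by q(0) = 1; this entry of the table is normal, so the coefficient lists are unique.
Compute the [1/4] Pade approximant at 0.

The Pade approximant has numerator coefficients [-231/76, -87009678115/36779404356]; denominator coefficients [1, 395287285/483939531, 90341000/4355455779, -78178000/39199102011, 151063750/352791918099].

Taylor coefficients needed (read off): a_0 = -231/76, a_1 = 20/171, a_2 = -50/1539, a_3 = 250/13851, a_4 = -3125/249318, a_5 = 21875/2243862.
Write the denominator as Q(μ) = 1 + q1*μ + q2*μ^2 + q3*μ^3 + q4*μ^4. Requiring Q*f - P = O(μ^6) with deg P <= 1 kills the coefficients of μ^2..μ^5 in Q*f:
  μ^2: a_2 + q1*a_1 + q2*a_0 = 0, i.e. -50/1539 + (20/171)*q1 + (-231/76)*q2 = 0.
  μ^3: a_3 + q1*a_2 + q2*a_1 + q3*a_0 = 0, i.e. 250/13851 + (-50/1539)*q1 + (20/171)*q2 + (-231/76)*q3 = 0.
  μ^4: a_4 + q1*a_3 + q2*a_2 + q3*a_1 + q4*a_0 = 0, i.e. -3125/249318 + (250/13851)*q1 + (-50/1539)*q2 + (20/171)*q3 + (-231/76)*q4 = 0.
  μ^5: a_5 + q1*a_4 + q2*a_3 + q3*a_2 + q4*a_1 = 0, i.e. 21875/2243862 + (-3125/249318)*q1 + (250/13851)*q2 + (-50/1539)*q3 + (20/171)*q4 = 0.
Solving this linear system: q1 = 395287285/483939531, q2 = 90341000/4355455779, q3 = -78178000/39199102011, q4 = 151063750/352791918099.
The numerator is Q*f truncated at degree 1: P0 = a_0 = -231/76; P1 = a_1 + q1*a_0 = -87009678115/36779404356.


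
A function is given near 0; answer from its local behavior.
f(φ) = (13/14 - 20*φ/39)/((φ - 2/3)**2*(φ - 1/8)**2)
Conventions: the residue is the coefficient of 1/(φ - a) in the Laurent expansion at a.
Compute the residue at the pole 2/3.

The residue is -1825536/199927.

At the order-2 pole 2/3 set g(φ) = (φ - (2/3))^2*f(φ) = (13/14 - 20*φ/39)/(φ - 1/8)**2.
Order-2 pole: residue = g'(a); g'(2/3) = -1825536/199927, so the residue is -1825536/199927.


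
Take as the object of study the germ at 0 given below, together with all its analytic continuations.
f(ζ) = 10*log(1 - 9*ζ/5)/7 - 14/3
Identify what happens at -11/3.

There is no denominator, hence no pole anywhere.
Branch term log(1 - ζ/(5/9)): argument at -11/3 is 38/5, nonzero, so -11/3 is not its branch point (a point on a principal cut is still regular for the continued germ).
So the germ continues analytically to -11/3.

The point is a regular point.


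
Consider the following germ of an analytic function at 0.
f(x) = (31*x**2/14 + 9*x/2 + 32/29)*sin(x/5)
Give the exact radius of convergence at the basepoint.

The radius of convergence is infinite.

The factor sin(x/5) is entire and contributes no finite singular point.
The polynomial part has no poles.
No finite singular points: the Taylor series at 0 converges everywhere.


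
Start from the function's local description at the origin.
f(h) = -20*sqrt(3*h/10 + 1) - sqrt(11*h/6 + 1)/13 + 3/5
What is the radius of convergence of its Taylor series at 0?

The radius of convergence is 6/11.

Branch term (-20)*sqrt(1 - h/(-10/3)): its argument vanishes at h = -10/3, a square-root branch point, modulus 10/3.
Branch term (-1/13)*sqrt(1 - h/(-6/11)): its argument vanishes at h = -6/11, a square-root branch point, modulus 6/11.
The radius of convergence is the smallest modulus among the singular points: 6/11.


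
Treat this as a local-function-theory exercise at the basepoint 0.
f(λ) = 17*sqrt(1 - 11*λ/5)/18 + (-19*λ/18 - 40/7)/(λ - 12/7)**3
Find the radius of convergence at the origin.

Denominator factor (λ - 12/7)^3: pole of order 3 at 12/7, modulus 12/7.
Branch term (17/18)*sqrt(1 - λ/(5/11)): its argument vanishes at λ = 5/11, a square-root branch point, modulus 5/11.
The radius of convergence is the smallest modulus among the singular points: 5/11.

The radius of convergence is 5/11.


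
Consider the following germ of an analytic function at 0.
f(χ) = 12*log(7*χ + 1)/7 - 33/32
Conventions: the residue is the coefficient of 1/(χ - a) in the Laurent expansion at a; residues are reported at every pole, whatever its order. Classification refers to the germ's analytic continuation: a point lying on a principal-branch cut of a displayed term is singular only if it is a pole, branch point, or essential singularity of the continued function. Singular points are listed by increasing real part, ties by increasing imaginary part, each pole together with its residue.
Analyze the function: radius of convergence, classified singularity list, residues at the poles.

Radius of convergence at 0: 1/7.
At -1/7: a logarithmic branch point.

Branch term (12/7)*log(1 - χ/(-1/7)): its argument vanishes at χ = -1/7, a logarithmic branch point, modulus 1/7.
The radius of convergence is the smallest modulus among the singular points: 1/7.


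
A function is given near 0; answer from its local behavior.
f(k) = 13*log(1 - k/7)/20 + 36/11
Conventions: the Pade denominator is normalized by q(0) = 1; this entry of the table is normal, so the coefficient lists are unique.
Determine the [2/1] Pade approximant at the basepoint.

Taylor coefficients needed (expand at 0): a_0 = 36/11, a_1 = -13/140, a_2 = -13/1960, a_3 = -13/20580.
Write the denominator as Q(k) = 1 + q1*k. Requiring Q*f - P = O(k^4) with deg P <= 2 kills the coefficients of k^3..k^3 in Q*f:
  k^3: a_3 + q1*a_2 = 0, i.e. -13/20580 + (-13/1960)*q1 = 0.
Solving this linear system: q1 = -2/21.
The numerator is Q*f truncated at degree 2: P0 = a_0 = 36/11; P1 = a_1 + q1*a_0 = -89/220; P2 = a_2 + q1*a_1 = 13/5880.

The Pade approximant has numerator coefficients [36/11, -89/220, 13/5880]; denominator coefficients [1, -2/21].


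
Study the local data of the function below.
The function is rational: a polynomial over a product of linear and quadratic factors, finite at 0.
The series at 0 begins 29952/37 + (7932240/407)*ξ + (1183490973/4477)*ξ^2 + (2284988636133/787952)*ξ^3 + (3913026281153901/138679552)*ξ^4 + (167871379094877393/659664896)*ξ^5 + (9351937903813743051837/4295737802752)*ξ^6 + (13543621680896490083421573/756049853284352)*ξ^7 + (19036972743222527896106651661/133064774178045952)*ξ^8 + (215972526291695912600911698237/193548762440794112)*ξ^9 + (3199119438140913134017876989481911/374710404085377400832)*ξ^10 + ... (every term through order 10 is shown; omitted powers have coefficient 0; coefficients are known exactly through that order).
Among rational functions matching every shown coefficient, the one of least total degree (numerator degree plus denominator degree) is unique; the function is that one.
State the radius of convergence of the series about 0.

No rational of total degree below 9 reproduces all 11 coefficients; solving the [1/8] Pade equations on them gives f(ξ) = (-5*ξ - 26/37)/((ξ**2 - 3*ξ/4 + 4/9)*(ξ**2 + 7*ξ/11 - 1/8)**3), whose expansion matches every shown term.
Denominator factor (ξ**2 + 7*ξ/11 - 1/8)^3: discriminant 219/242, real irrational roots -7/22 + (1/44)*sqrt(438) and -7/22 - (1/44)*sqrt(438); poles of order 3, moduli -7/22 + (1/44)*sqrt(438) and 7/22 + (1/44)*sqrt(438).
Denominator factor (ξ**2 - 3*ξ/4 + 4/9): discriminant -175/144, complex-conjugate roots (3/8) + ((5/24)*sqrt(7))*i and (3/8) - ((5/24)*sqrt(7))*i; poles of order 1, moduli 2/3 and 2/3.
The radius of convergence is the smallest modulus among the singular points: -7/22 + (1/44)*sqrt(438).

The radius of convergence is -7/22 + (1/44)*sqrt(438).


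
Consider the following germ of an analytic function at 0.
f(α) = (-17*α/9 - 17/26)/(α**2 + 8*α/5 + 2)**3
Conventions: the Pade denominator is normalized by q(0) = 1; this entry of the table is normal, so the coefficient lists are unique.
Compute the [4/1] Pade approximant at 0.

Taylor coefficients needed (expand at 0): a_0 = -17/208, a_1 = -187/4680, a_2 = 901/2400, a_3 = -2737/5200, a_4 = 110177/468000, a_5 = 505529/1950000.
Write the denominator as Q(α) = 1 + q1*α. Requiring Q*f - P = O(α^6) with deg P <= 4 kills the coefficients of α^5..α^5 in Q*f:
  α^5: a_5 + q1*a_4 = 0, i.e. 505529/1950000 + (110177/468000)*q1 = 0.
Solving this linear system: q1 = -178422/162025.
The numerator is Q*f truncated at degree 4: P0 = a_0 = -17/208; P1 = a_1 + q1*a_0 = 1897387/37913850; P2 = a_2 + q1*a_1 = 424046317/1011036000; P3 = a_3 + q1*a_2 = -395885953/421265000; P4 = a_4 + q1*a_3 = 12360423937/15165540000.

The Pade approximant has numerator coefficients [-17/208, 1897387/37913850, 424046317/1011036000, -395885953/421265000, 12360423937/15165540000]; denominator coefficients [1, -178422/162025].


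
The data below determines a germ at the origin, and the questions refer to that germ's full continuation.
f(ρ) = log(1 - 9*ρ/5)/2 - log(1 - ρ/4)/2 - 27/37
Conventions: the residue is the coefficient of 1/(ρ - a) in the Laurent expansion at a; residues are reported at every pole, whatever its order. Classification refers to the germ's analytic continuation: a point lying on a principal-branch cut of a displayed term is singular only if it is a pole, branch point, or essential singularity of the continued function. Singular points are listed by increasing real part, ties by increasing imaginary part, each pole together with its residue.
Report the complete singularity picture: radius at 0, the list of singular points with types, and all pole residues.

Branch term (-1/2)*log(1 - ρ/(4)): its argument vanishes at ρ = 4, a logarithmic branch point, modulus 4.
Branch term (1/2)*log(1 - ρ/(5/9)): its argument vanishes at ρ = 5/9, a logarithmic branch point, modulus 5/9.
The radius of convergence is the smallest modulus among the singular points: 5/9.
List the singular points by increasing real part (a conjugate pair: the negative imaginary part first).

Radius of convergence at 0: 5/9.
At 5/9: a logarithmic branch point.
At 4: a logarithmic branch point.


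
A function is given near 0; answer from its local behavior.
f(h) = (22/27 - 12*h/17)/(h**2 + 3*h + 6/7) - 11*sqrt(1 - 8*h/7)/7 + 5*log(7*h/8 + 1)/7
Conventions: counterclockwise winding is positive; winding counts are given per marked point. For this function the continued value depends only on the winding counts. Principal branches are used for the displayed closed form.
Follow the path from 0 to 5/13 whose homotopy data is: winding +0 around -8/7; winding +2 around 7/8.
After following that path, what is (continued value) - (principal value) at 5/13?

The rational part is single-valued and drops out of the difference; each branch term changes only by its own monodromy.
(-11/7)*sqrt(1 - h/(7/8)): winding +2 is even, the square root returns to the same sheet, contribution 0.
(5/7)*log(1 - h/(-8/7)): winding 0 around -8/7, so this term returns to its principal value, contribution 0.
Summing the contributions at h = 5/13 gives 0.

Continued minus principal equals 0.


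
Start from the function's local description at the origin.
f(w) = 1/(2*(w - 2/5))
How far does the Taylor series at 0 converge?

Denominator factor (w - 2/5): pole of order 1 at 2/5, modulus 2/5.
The radius of convergence is the smallest modulus among the singular points: 2/5.

The radius of convergence is 2/5.


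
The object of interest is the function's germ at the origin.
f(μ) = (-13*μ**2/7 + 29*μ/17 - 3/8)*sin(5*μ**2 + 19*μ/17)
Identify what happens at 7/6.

The point is a regular point.

There is no denominator, hence no pole anywhere.
The factor sin(5*μ**2 + 19*μ/17) is entire.
So the germ continues analytically to 7/6.


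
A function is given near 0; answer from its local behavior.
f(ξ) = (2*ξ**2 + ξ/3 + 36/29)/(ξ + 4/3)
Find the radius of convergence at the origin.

The radius of convergence is 4/3.

Denominator factor (ξ + 4/3): pole of order 1 at -4/3, modulus 4/3.
The radius of convergence is the smallest modulus among the singular points: 4/3.


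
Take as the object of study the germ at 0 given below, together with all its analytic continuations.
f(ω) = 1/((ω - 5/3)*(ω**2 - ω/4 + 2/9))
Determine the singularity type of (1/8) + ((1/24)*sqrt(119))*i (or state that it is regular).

The point is a pole of order 1.

The denominator factor ω**2 - ω/4 + 2/9 vanishes at (1/8) + ((1/24)*sqrt(119))*i and appears to the power 1; the numerator there equals 1, nonzero, and no other factor vanishes.
Hence a pole whose order is the multiplicity, 1.
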